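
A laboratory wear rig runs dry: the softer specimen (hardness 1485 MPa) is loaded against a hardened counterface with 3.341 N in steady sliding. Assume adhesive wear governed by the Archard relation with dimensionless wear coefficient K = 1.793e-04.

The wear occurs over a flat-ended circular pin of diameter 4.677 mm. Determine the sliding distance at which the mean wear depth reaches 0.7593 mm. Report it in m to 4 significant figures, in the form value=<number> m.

value=3.234e+04 m

The computation maintains exact precision — intermediate values are displayed rounded, and one final rounding: four significant digits.
Convert: Hardness H = 1485 MPa = 1.485e+09 Pa.
Convert: Pin diameter d = 4.677 mm = 0.004677 m. Contact area A = π·d²/4 = π·(0.004677 m)²/4 = 1.718e-05 m².
Convert: Depth limit h_lim = 0.7593 mm = 7.593e-04 m.
Collected in SI base units: W = 3.341 N, H = 1.485e+09 Pa, K = 1.793e-04.
Wearable volume V_lim = h_lim·A = 7.593e-04 · 1.718e-05 = 1.304e-08 m³.
Inverting, life L = V_lim·H/(K·W) = 1.304e-08 · 1.485e+09 / (1.793e-04 · 3.341) = 3.234e+04 m.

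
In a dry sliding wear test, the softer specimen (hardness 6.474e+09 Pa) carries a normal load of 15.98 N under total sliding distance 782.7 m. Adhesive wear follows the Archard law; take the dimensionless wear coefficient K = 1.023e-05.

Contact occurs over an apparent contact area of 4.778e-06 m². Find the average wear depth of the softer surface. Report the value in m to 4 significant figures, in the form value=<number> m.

All arithmetic carries full float precision, and intermediates are printed rounded; one final rounding, at four significant digits.
As SI base values: W = 15.98 N, H = 6.474e+09 Pa, K = 1.023e-05.
Volume removed: V = K·W·L/H = 1.023e-05 · 15.98 · 782.7 / 6.474e+09 = 1.976e-11 m³.
Mean wear depth h = V/A = 1.976e-11 / 4.778e-06 = 4.136e-06 m.

value=4.136e-06 m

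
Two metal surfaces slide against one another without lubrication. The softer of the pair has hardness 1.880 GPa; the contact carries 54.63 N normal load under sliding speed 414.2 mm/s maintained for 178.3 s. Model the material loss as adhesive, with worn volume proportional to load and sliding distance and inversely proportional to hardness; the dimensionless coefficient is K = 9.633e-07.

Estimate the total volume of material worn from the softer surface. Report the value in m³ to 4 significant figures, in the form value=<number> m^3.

value=2.067e-12 m^3

Intermediates appear rounded, and all working math maintains full float precision. Rounded once at the end: four significant figures.
Sliding speed v = 414.2 mm/s = 0.4142 m/s. Distance covered L = v·t = 0.4142 m/s × 178.3 s = 73.85 m.
Hardness H = 1.880 GPa = 1.880e+09 Pa.
Collected in SI base units: W = 54.63 N, H = 1.880e+09 Pa, K = 9.633e-07.
The Archard volume V = K·W·L/H = 9.633e-07 · 54.63 · 73.85 / 1.880e+09 = 2.067e-12 m³.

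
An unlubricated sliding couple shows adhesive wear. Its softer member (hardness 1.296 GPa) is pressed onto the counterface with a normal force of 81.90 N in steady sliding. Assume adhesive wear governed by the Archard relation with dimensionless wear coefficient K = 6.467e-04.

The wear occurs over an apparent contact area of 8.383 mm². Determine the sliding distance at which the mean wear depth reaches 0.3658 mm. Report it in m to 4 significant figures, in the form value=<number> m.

Every step carries full float precision — intermediate values are shown rounded; rounded just once: four significant figures.
Hardness H = 1.296 GPa = 1.296e+09 Pa.
Contact area A = 8.383 mm² = 8.383e-06 m².
Depth limit h_lim = 0.3658 mm = 3.658e-04 m.
Restated in SI base units: W = 81.90 N, H = 1.296e+09 Pa, K = 6.467e-04.
Allowed volume V_lim = h_lim·A = 3.658e-04 · 8.383e-06 = 3.067e-09 m³.
Thus life L = V_lim·H/(K·W) = 3.067e-09 · 1.296e+09 / (6.467e-04 · 81.90) = 75.03 m.

value=75.03 m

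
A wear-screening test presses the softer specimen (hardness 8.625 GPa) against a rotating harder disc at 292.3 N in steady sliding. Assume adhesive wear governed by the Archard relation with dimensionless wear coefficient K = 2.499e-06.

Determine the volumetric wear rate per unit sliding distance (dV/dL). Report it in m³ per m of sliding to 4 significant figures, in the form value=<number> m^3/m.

value=8.469e-14 m^3/m

Each operation carries full float precision, and intermediates are printed rounded, and one final rounding to four significant digits.
Convert: Hardness H = 8.625 GPa = 8.625e+09 Pa.
SI base units throughout: W = 292.3 N, H = 8.625e+09 Pa, K = 2.499e-06.
Rate of wear dV/dL = K·W/H, per unit distance: 2.499e-06 · 292.3 / 8.625e+09 = 8.469e-14 m³/m.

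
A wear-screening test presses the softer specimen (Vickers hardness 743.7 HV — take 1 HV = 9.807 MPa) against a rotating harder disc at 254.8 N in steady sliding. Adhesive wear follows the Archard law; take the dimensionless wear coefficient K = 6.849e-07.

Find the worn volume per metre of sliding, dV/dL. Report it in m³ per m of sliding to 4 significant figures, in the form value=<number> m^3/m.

The intermediates appear rounded — every step runs at exact precision — a lone final rounding to 4 significant digits.
Convert: Hardness H = 743.7 HV × 9.807 MPa/HV = 7293 MPa = 7.293e+09 Pa.
Expressed in SI base units: W = 254.8 N, H = 7.293e+09 Pa, K = 6.849e-07.
Rate of wear dV/dL = K·W/H (independent of L): 6.849e-07 · 254.8 / 7.293e+09 = 2.393e-14 m³/m.

value=2.393e-14 m^3/m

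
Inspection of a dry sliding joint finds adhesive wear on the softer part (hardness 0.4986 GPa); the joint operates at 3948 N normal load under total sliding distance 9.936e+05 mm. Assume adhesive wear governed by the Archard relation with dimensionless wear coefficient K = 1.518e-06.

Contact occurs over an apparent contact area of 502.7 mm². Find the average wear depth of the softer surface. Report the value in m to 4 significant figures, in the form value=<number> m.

value=2.376e-05 m

All arithmetic runs at exact precision, and printed values are rounded — rounded once at the end: 4 significant figures.
Sliding distance L = 9.936e+05 mm = 993.6 m.
Hardness H = 0.4986 GPa = 4.986e+08 Pa.
Contact area A = 502.7 mm² = 5.027e-04 m².
In SI base units: W = 3948 N, H = 4.986e+08 Pa, K = 1.518e-06.
Apply Archard: V = K·W·L/H = 1.518e-06 · 3948 · 993.6 / 4.986e+08 = 1.194e-08 m³.
Depth h = V/A = 1.194e-08 / 5.027e-04 = 2.376e-05 m.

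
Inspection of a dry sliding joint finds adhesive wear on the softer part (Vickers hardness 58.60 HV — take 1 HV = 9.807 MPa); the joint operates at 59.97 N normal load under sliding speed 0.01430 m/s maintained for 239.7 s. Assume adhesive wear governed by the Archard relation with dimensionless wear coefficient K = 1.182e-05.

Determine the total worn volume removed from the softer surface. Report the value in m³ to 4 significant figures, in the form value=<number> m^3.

value=4.228e-12 m^3

Quoted intermediates are rounded. Every step keeps exact precision — one last rounding: four significant figures.
Distance covered L = v·t = 0.01430 m/s × 239.7 s = 3.428 m.
Hardness H = 58.60 HV × 9.807 MPa/HV = 574.7 MPa = 5.747e+08 Pa.
Restated in SI base units: W = 59.97 N, H = 5.747e+08 Pa, K = 1.182e-05.
Archard volume V = K·W·L/H = 1.182e-05 · 59.97 · 3.428 / 5.747e+08 = 4.228e-12 m³.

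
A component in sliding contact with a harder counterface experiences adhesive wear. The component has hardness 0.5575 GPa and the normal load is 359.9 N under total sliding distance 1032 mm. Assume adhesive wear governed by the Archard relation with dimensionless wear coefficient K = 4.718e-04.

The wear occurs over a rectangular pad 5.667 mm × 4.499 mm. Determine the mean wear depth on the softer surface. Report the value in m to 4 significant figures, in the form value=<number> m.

value=1.233e-05 m

The computation carries exact precision; intermediate values appear rounded, and one last rounding: four significant figures.
Convert: Distance L = 1032 mm = 1.032 m.
Convert: Hardness H = 0.5575 GPa = 5.575e+08 Pa.
Convert: Pad sides 5.667 mm × 4.499 mm = 0.005667 m × 0.004499 m. Contact area A = 0.005667 m × 0.004499 m = 2.550e-05 m².
In SI base units: W = 359.9 N, H = 5.575e+08 Pa, K = 4.718e-04.
The Archard volume V = K·W·L/H = 4.718e-04 · 359.9 · 1.032 / 5.575e+08 = 3.143e-10 m³.
Mean wear depth h = V/A = 3.143e-10 / 2.550e-05 = 1.233e-05 m.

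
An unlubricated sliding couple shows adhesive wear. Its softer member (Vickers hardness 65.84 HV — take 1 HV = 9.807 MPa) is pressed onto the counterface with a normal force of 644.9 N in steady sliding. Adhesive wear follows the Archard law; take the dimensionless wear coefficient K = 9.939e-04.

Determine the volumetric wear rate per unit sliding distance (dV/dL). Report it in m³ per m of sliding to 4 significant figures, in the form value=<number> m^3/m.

All arithmetic keeps full float precision, and the intermediates are displayed rounded — one last rounding: 4 significant figures.
Convert: Hardness H = 65.84 HV × 9.807 MPa/HV = 645.7 MPa = 6.457e+08 Pa.
SI base units throughout: W = 644.9 N, H = 6.457e+08 Pa, K = 9.939e-04.
Sliding wear rate dV/dL = K·W/H: 9.939e-04 · 644.9 / 6.457e+08 = 9.927e-10 m³/m.

value=9.927e-10 m^3/m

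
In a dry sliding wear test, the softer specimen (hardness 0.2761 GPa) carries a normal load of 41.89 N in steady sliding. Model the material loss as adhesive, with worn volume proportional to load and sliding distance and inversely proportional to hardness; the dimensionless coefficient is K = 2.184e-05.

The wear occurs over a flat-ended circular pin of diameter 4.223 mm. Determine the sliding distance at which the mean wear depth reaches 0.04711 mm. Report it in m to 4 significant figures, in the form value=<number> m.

value=199.1 m

Intermediate values are displayed rounded, and the algebra keeps full float precision; a lone final rounding, at four significant digits.
Convert: Hardness H = 0.2761 GPa = 2.761e+08 Pa.
Convert: Pin diameter d = 4.223 mm = 0.004223 m. Contact area A = π·d²/4 = π·(0.004223 m)²/4 = 1.401e-05 m².
Convert: Depth limit h_lim = 0.04711 mm = 4.711e-05 m.
Collected in SI base units: W = 41.89 N, H = 2.761e+08 Pa, K = 2.184e-05.
Volume at the limit: V_lim = h_lim·A = 4.711e-05 · 1.401e-05 = 6.598e-10 m³.
Thus life L = V_lim·H/(K·W) = 6.598e-10 · 2.761e+08 / (2.184e-05 · 41.89) = 199.1 m.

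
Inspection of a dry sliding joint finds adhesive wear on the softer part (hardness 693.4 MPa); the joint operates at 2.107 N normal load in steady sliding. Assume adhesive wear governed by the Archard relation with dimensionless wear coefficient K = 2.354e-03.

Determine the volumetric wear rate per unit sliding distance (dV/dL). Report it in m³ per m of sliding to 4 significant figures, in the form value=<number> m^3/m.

The intermediates are displayed rounded; the computation keeps full float precision, and a lone final rounding to four significant figures.
Hardness H = 693.4 MPa = 6.934e+08 Pa.
As SI base values: W = 2.107 N, H = 6.934e+08 Pa, K = 2.354e-03.
Rate of wear dV/dL = K·W/H: 2.354e-03 · 2.107 / 6.934e+08 = 7.153e-12 m³/m.

value=7.153e-12 m^3/m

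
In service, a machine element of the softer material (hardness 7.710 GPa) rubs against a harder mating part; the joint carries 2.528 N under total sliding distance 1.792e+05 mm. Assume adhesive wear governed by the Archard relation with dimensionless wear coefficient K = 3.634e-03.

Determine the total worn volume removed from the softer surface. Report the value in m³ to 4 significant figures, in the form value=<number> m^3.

Intermediate values appear rounded, and every step holds full precision; one final rounding: 4 significant digits.
Total distance L = 1.792e+05 mm = 179.2 m.
Hardness H = 7.710 GPa = 7.710e+09 Pa.
In SI base units, W = 2.528 N, H = 7.710e+09 Pa, K = 3.634e-03.
Wear volume V = K·W·L/H = 3.634e-03 · 2.528 · 179.2 / 7.710e+09 = 2.135e-10 m³.

value=2.135e-10 m^3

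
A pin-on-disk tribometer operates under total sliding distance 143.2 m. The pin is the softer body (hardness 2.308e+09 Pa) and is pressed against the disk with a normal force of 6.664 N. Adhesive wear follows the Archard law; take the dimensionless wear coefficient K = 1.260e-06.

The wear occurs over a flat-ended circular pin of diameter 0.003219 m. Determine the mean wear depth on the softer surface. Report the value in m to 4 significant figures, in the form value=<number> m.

value=6.401e-08 m

Every step carries full precision, and the intermediates are printed rounded — one final rounding, at four significant figures.
Convert: Contact area A = π·d²/4 = π·(0.003219 m)²/4 = 8.138e-06 m².
Collected in SI base units: W = 6.664 N, H = 2.308e+09 Pa, K = 1.260e-06.
Archard relation: V = K·W·L/H = 1.260e-06 · 6.664 · 143.2 / 2.308e+09 = 5.210e-13 m³.
Mean depth h = V/A = 5.210e-13 / 8.138e-06 = 6.401e-08 m.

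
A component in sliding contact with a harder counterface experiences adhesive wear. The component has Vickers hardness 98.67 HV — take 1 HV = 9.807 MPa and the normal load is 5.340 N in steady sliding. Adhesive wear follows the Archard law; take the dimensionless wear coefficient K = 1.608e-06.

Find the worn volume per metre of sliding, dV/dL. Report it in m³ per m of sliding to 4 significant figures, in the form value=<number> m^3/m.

All working math runs at exact precision. Intermediate values are printed rounded — one last rounding: four significant figures.
Convert: Hardness H = 98.67 HV × 9.807 MPa/HV = 967.7 MPa = 9.677e+08 Pa.
Restated in SI base units: W = 5.340 N, H = 9.677e+08 Pa, K = 1.608e-06.
Rate of wear dV/dL = K·W/H: 1.608e-06 · 5.340 / 9.677e+08 = 8.874e-15 m³/m.

value=8.874e-15 m^3/m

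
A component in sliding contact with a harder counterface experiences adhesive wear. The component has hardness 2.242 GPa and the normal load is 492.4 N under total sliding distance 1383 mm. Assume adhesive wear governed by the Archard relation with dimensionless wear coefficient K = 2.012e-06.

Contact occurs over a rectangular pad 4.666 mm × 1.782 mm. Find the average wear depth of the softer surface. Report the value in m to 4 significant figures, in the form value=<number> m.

value=7.350e-08 m

All arithmetic runs at full float precision, and intermediate values are displayed rounded, and one final rounding: 4 significant digits.
Convert: Path length L = 1383 mm = 1.383 m.
Convert: Hardness H = 2.242 GPa = 2.242e+09 Pa.
Convert: Pad sides 4.666 mm × 1.782 mm = 0.004666 m × 0.001782 m. Contact area A = 0.004666 m × 0.001782 m = 8.315e-06 m².
In SI base units: W = 492.4 N, H = 2.242e+09 Pa, K = 2.012e-06.
Archard volume V = K·W·L/H = 2.012e-06 · 492.4 · 1.383 / 2.242e+09 = 6.111e-13 m³.
Wear depth h = V/A = 6.111e-13 / 8.315e-06 = 7.350e-08 m.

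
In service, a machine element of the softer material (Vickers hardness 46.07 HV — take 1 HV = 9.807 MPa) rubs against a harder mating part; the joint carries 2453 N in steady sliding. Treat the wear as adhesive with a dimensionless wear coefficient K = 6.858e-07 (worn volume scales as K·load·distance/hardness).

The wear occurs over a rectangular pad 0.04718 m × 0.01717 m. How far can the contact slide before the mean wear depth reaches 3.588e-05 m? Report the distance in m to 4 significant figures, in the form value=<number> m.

The intermediates are displayed rounded, and the computation carries exact precision — rounded just once, at four significant figures.
Hardness H = 46.07 HV × 9.807 MPa/HV = 451.8 MPa = 4.518e+08 Pa.
Contact area A = 0.04718 m × 0.01717 m = 8.101e-04 m².
In SI base units: W = 2453 N, H = 4.518e+08 Pa, K = 6.858e-07.
Wearable volume V_lim = h_lim·A = 3.588e-05 · 8.101e-04 = 2.907e-08 m³.
Inverting, life L = V_lim·H/(K·W) = 2.907e-08 · 4.518e+08 / (6.858e-07 · 2453) = 7806 m.

value=7806 m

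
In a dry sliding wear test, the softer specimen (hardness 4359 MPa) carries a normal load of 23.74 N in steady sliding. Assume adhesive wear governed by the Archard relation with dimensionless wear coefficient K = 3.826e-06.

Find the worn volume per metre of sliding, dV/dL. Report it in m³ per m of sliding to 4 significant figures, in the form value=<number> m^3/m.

value=2.084e-14 m^3/m

The computation runs at full precision; intermediate values appear rounded; a lone final rounding to 4 significant digits.
Convert: Hardness H = 4359 MPa = 4.359e+09 Pa.
Collected in SI base units: W = 23.74 N, H = 4.359e+09 Pa, K = 3.826e-06.
Wear rate dV/dL = K·W/H (no L dependence): 3.826e-06 · 23.74 / 4.359e+09 = 2.084e-14 m³/m.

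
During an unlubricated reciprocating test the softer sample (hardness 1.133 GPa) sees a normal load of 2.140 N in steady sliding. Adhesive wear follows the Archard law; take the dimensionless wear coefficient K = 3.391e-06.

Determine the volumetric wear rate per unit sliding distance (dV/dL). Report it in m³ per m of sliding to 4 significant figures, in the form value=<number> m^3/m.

Each operation holds exact precision, and intermediates appear rounded; a single final rounding to four significant digits.
Hardness H = 1.133 GPa = 1.133e+09 Pa.
Working in SI base units: W = 2.140 N, H = 1.133e+09 Pa, K = 3.391e-06.
Rate of wear dV/dL = K·W/H (no L dependence): 3.391e-06 · 2.140 / 1.133e+09 = 6.405e-15 m³/m.

value=6.405e-15 m^3/m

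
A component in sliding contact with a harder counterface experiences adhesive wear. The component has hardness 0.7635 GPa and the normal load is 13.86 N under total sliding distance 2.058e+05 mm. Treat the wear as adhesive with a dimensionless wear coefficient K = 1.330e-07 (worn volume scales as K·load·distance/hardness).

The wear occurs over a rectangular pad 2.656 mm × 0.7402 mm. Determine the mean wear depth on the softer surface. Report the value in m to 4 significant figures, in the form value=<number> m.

value=2.527e-07 m

Intermediate values are printed rounded; the computation maintains full float precision, and one last rounding to 4 significant figures.
Convert: The distance L = 2.058e+05 mm = 205.8 m.
Convert: Hardness H = 0.7635 GPa = 7.635e+08 Pa.
Convert: Pad sides 2.656 mm × 0.7402 mm = 2.656e-03 m × 7.402e-04 m. Contact area A = 2.656e-03 m × 7.402e-04 m = 1.966e-06 m².
Working in SI base units: W = 13.86 N, H = 7.635e+08 Pa, K = 1.330e-07.
Apply Archard: V = K·W·L/H = 1.330e-07 · 13.86 · 205.8 / 7.635e+08 = 4.969e-13 m³.
Mean wear depth h = V/A = 4.969e-13 / 1.966e-06 = 2.527e-07 m.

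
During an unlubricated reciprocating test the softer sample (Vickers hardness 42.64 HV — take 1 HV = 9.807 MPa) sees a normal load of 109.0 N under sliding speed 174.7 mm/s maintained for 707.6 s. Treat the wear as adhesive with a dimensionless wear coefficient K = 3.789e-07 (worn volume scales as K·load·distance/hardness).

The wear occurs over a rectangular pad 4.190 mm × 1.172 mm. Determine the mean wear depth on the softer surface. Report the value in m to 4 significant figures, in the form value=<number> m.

The algebra keeps full precision; shown intermediates are rounded, and a single final rounding, at 4 significant figures.
Convert: Sliding speed v = 174.7 mm/s = 0.1747 m/s. Distance covered L = v·t = 0.1747 m/s × 707.6 s = 123.6 m.
Convert: Hardness H = 42.64 HV × 9.807 MPa/HV = 418.2 MPa = 4.182e+08 Pa.
Convert: Pad sides 4.190 mm × 1.172 mm = 0.004190 m × 0.001172 m. Contact area A = 0.004190 m × 0.001172 m = 4.911e-06 m².
Working in SI base units: W = 109.0 N, H = 4.182e+08 Pa, K = 3.789e-07.
Volume removed: V = K·W·L/H = 3.789e-07 · 109.0 · 123.6 / 4.182e+08 = 1.221e-11 m³.
Wear depth h = V/A = 1.221e-11 / 4.911e-06 = 2.486e-06 m.

value=2.486e-06 m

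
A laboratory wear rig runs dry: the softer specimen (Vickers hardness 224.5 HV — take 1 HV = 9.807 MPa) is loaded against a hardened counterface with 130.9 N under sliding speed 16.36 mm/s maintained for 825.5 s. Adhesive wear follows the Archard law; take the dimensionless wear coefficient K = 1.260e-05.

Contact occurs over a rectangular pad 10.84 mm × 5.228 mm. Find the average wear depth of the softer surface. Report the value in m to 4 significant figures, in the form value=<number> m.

value=1.785e-07 m

The intermediates are shown rounded; every step holds exact precision, and a lone final rounding to four significant digits.
Convert: Sliding speed v = 16.36 mm/s = 0.01636 m/s. Distance covered L = v·t = 0.01636 m/s × 825.5 s = 13.51 m.
Convert: Hardness H = 224.5 HV × 9.807 MPa/HV = 2202 MPa = 2.202e+09 Pa.
Convert: Pad sides 10.84 mm × 5.228 mm = 0.01084 m × 0.005228 m. Contact area A = 0.01084 m × 0.005228 m = 5.667e-05 m².
Expressed in SI base units: W = 130.9 N, H = 2.202e+09 Pa, K = 1.260e-05.
The Archard volume V = K·W·L/H = 1.260e-05 · 130.9 · 13.51 / 2.202e+09 = 1.012e-11 m³.
Mean wear depth h = V/A = 1.012e-11 / 5.667e-05 = 1.785e-07 m.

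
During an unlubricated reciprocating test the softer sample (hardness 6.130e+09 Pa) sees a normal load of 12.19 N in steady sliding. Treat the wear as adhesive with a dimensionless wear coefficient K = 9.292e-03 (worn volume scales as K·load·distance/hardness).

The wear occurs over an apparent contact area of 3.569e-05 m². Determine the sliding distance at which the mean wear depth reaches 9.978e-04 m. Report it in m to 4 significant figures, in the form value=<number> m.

value=1927 m

The intermediates are displayed rounded; the computation runs at exact precision — a single final rounding: four significant digits.
In SI base units, W = 12.19 N, H = 6.130e+09 Pa, K = 9.292e-03.
Volume at the limit: V_lim = h_lim·A = 9.978e-04 · 3.569e-05 = 3.561e-08 m³.
Sliding life L = V_lim·H/(K·W) = 3.561e-08 · 6.130e+09 / (9.292e-03 · 12.19) = 1927 m.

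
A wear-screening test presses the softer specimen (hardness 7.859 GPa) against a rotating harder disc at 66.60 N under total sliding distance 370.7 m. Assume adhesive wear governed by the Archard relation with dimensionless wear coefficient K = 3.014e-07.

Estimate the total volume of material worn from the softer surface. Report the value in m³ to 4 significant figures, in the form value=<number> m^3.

value=9.468e-13 m^3

Intermediates are printed rounded; every step carries full precision — one final rounding: four significant digits.
Hardness H = 7.859 GPa = 7.859e+09 Pa.
Restated in SI base units: W = 66.60 N, H = 7.859e+09 Pa, K = 3.014e-07.
Archard volume V = K·W·L/H = 3.014e-07 · 66.60 · 370.7 / 7.859e+09 = 9.468e-13 m³.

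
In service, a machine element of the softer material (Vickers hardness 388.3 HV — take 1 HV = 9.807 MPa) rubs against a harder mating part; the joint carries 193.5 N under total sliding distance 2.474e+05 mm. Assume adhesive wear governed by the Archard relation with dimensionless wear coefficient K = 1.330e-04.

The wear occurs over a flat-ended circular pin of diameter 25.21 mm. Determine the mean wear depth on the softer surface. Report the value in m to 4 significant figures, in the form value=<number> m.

value=3.350e-06 m

Intermediates are shown rounded, and each operation keeps exact precision. Rounded just once: 4 significant figures.
Sliding distance L = 2.474e+05 mm = 247.4 m.
Hardness H = 388.3 HV × 9.807 MPa/HV = 3808 MPa = 3.808e+09 Pa.
Pin diameter d = 25.21 mm = 0.02521 m. Contact area A = π·d²/4 = π·(0.02521 m)²/4 = 4.992e-04 m².
SI base units throughout: W = 193.5 N, H = 3.808e+09 Pa, K = 1.330e-04.
The Archard volume V = K·W·L/H = 1.330e-04 · 193.5 · 247.4 / 3.808e+09 = 1.672e-09 m³.
Depth h = V/A = 1.672e-09 / 4.992e-04 = 3.350e-06 m.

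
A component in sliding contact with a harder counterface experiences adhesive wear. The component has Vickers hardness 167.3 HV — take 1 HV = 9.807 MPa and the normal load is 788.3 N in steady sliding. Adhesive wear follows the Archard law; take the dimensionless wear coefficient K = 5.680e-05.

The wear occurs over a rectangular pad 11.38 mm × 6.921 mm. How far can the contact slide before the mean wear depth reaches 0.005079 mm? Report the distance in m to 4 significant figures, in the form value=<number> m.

Each operation keeps full float precision; intermediate values are printed rounded — rounded once at the end: four significant figures.
Hardness H = 167.3 HV × 9.807 MPa/HV = 1641 MPa = 1.641e+09 Pa.
Pad sides 11.38 mm × 6.921 mm = 0.01138 m × 0.006921 m. Contact area A = 0.01138 m × 0.006921 m = 7.876e-05 m².
Depth limit h_lim = 0.005079 mm = 5.079e-06 m.
Restated in SI base units: W = 788.3 N, H = 1.641e+09 Pa, K = 5.680e-05.
Permissible volume V_lim = h_lim·A = 5.079e-06 · 7.876e-05 = 4.000e-10 m³.
So the life L = V_lim·H/(K·W) = 4.000e-10 · 1.641e+09 / (5.680e-05 · 788.3) = 14.66 m.

value=14.66 m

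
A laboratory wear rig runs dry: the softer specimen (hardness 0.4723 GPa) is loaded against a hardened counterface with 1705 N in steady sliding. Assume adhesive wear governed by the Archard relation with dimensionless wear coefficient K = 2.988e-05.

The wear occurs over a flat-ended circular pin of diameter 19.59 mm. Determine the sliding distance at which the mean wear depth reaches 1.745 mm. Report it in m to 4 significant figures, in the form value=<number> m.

Each operation keeps full float precision — the intermediates are printed rounded, and rounded once at the end to 4 significant digits.
Convert: Hardness H = 0.4723 GPa = 4.723e+08 Pa.
Convert: Pin diameter d = 19.59 mm = 0.01959 m. Contact area A = π·d²/4 = π·(0.01959 m)²/4 = 3.014e-04 m².
Convert: Depth limit h_lim = 1.745 mm = 0.001745 m.
SI base units throughout: W = 1705 N, H = 4.723e+08 Pa, K = 2.988e-05.
Limit volume V_lim = h_lim·A = 0.001745 · 3.014e-04 = 5.260e-07 m³.
Sliding life L = V_lim·H/(K·W) = 5.260e-07 · 4.723e+08 / (2.988e-05 · 1705) = 4876 m.

value=4876 m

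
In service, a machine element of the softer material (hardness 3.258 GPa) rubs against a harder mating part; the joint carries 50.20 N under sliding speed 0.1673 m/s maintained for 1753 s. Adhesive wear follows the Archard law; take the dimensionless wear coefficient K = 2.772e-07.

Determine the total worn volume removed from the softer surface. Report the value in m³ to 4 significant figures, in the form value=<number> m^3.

The computation keeps full float precision. Intermediates are shown rounded — one last rounding, at 4 significant figures.
Convert: Distance L = v·t = 0.1673 m/s × 1753 s = 293.3 m.
Convert: Hardness H = 3.258 GPa = 3.258e+09 Pa.
Working in SI base units: W = 50.20 N, H = 3.258e+09 Pa, K = 2.772e-07.
Archard relation: V = K·W·L/H = 2.772e-07 · 50.20 · 293.3 / 3.258e+09 = 1.253e-12 m³.

value=1.253e-12 m^3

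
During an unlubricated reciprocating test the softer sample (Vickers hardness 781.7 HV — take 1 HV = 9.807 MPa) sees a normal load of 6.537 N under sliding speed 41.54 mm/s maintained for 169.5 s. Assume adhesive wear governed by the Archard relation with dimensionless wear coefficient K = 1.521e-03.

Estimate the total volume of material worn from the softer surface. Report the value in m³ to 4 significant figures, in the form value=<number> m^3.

Every step runs at full float precision — intermediate values are printed rounded, and a single final rounding, at four significant digits.
Sliding speed v = 41.54 mm/s = 0.04154 m/s. Total distance L = v·t = 0.04154 m/s × 169.5 s = 7.041 m.
Hardness H = 781.7 HV × 9.807 MPa/HV = 7666 MPa = 7.666e+09 Pa.
SI base units throughout: W = 6.537 N, H = 7.666e+09 Pa, K = 1.521e-03.
By Archard's law, V = K·W·L/H = 1.521e-03 · 6.537 · 7.041 / 7.666e+09 = 9.132e-12 m³.

value=9.132e-12 m^3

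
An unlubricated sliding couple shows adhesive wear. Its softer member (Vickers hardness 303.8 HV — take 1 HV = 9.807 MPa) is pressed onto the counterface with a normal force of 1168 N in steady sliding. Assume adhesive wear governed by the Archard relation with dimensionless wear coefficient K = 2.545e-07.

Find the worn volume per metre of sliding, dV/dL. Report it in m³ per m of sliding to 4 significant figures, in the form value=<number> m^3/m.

Each operation keeps full precision — intermediate values are printed rounded, and rounded just once to 4 significant digits.
Hardness H = 303.8 HV × 9.807 MPa/HV = 2979 MPa = 2.979e+09 Pa.
As SI base values: W = 1168 N, H = 2.979e+09 Pa, K = 2.545e-07.
Sliding wear rate dV/dL = K·W/H (no L dependence): 2.545e-07 · 1168 / 2.979e+09 = 9.977e-14 m³/m.

value=9.977e-14 m^3/m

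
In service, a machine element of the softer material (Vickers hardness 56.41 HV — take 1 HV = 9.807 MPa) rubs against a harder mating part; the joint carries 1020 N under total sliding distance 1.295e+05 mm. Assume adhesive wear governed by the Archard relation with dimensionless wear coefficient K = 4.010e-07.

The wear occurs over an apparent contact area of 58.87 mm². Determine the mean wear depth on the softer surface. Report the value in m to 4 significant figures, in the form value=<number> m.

value=1.626e-06 m

The computation keeps full float precision, and shown intermediates are rounded — rounded just once to 4 significant figures.
Convert: The distance L = 1.295e+05 mm = 129.5 m.
Convert: Hardness H = 56.41 HV × 9.807 MPa/HV = 553.2 MPa = 5.532e+08 Pa.
Convert: Contact area A = 58.87 mm² = 5.887e-05 m².
As SI base values: W = 1020 N, H = 5.532e+08 Pa, K = 4.010e-07.
Archard relation: V = K·W·L/H = 4.010e-07 · 1020 · 129.5 / 5.532e+08 = 9.575e-11 m³.
Depth h = V/A = 9.575e-11 / 5.887e-05 = 1.626e-06 m.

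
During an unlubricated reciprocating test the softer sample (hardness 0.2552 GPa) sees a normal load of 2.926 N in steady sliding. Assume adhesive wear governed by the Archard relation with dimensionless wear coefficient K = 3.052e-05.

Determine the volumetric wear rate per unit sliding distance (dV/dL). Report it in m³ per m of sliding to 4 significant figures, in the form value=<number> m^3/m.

The intermediates appear rounded; every step runs at exact precision. Rounded once at the end, at four significant digits.
Hardness H = 0.2552 GPa = 2.552e+08 Pa.
Working in SI base units: W = 2.926 N, H = 2.552e+08 Pa, K = 3.052e-05.
Rate of wear dV/dL = K·W/H (no L dependence): 3.052e-05 · 2.926 / 2.552e+08 = 3.499e-13 m³/m.

value=3.499e-13 m^3/m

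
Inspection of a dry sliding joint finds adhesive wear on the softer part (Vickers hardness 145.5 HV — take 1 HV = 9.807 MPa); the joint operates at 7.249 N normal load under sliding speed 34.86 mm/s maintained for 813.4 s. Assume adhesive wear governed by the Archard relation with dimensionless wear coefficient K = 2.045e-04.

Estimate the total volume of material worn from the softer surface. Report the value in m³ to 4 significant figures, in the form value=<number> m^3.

value=2.946e-11 m^3

All working math maintains full float precision. Intermediates are displayed rounded — a lone final rounding, at four significant figures.
Sliding speed v = 34.86 mm/s = 0.03486 m/s. The distance L = v·t = 0.03486 m/s × 813.4 s = 28.36 m.
Hardness H = 145.5 HV × 9.807 MPa/HV = 1427 MPa = 1.427e+09 Pa.
As SI base values: W = 7.249 N, H = 1.427e+09 Pa, K = 2.045e-04.
Apply Archard: V = K·W·L/H = 2.045e-04 · 7.249 · 28.36 / 1.427e+09 = 2.946e-11 m³.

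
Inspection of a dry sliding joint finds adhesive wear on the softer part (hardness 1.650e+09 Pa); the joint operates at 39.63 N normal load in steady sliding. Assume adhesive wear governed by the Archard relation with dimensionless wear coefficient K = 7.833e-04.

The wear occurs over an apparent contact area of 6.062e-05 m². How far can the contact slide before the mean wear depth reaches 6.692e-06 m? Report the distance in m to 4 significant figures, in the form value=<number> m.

value=21.56 m

Intermediates are printed rounded. All working math runs at full precision, and rounded just once, at four significant figures.
As SI base values: W = 39.63 N, H = 1.650e+09 Pa, K = 7.833e-04.
At the depth limit, V_lim = h_lim·A = 6.692e-06 · 6.062e-05 = 4.057e-10 m³.
Thus life L = V_lim·H/(K·W) = 4.057e-10 · 1.650e+09 / (7.833e-04 · 39.63) = 21.56 m.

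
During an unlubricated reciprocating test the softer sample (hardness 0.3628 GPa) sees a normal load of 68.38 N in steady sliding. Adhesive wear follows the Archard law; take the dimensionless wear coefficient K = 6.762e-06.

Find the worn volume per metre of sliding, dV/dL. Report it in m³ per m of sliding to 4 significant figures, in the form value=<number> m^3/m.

All arithmetic runs at exact precision, and intermediates are displayed rounded — rounded just once to 4 significant figures.
Hardness H = 0.3628 GPa = 3.628e+08 Pa.
In SI base units, W = 68.38 N, H = 3.628e+08 Pa, K = 6.762e-06.
Rate of wear dV/dL = K·W/H, per unit distance: 6.762e-06 · 68.38 / 3.628e+08 = 1.274e-12 m³/m.

value=1.274e-12 m^3/m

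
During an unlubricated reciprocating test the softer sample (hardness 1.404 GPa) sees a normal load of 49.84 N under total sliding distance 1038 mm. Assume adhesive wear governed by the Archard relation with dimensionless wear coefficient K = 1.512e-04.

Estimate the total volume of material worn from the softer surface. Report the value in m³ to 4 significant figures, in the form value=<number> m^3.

value=5.571e-12 m^3

The algebra holds exact precision — intermediate values are displayed rounded, and rounded once at the end, at 4 significant figures.
Convert: Distance L = 1038 mm = 1.038 m.
Convert: Hardness H = 1.404 GPa = 1.404e+09 Pa.
Collected in SI base units: W = 49.84 N, H = 1.404e+09 Pa, K = 1.512e-04.
Worn volume V = K·W·L/H = 1.512e-04 · 49.84 · 1.038 / 1.404e+09 = 5.571e-12 m³.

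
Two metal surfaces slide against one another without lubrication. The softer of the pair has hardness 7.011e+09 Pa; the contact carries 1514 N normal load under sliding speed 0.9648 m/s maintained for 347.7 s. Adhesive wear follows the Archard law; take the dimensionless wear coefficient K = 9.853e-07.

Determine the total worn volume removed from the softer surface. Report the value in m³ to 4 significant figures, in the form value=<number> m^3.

value=7.138e-11 m^3

Intermediates are displayed rounded — each operation maintains full precision — one final rounding: 4 significant digits.
Convert: Total distance L = v·t = 0.9648 m/s × 347.7 s = 335.5 m.
As SI base values: W = 1514 N, H = 7.011e+09 Pa, K = 9.853e-07.
Apply Archard: V = K·W·L/H = 9.853e-07 · 1514 · 335.5 / 7.011e+09 = 7.138e-11 m³.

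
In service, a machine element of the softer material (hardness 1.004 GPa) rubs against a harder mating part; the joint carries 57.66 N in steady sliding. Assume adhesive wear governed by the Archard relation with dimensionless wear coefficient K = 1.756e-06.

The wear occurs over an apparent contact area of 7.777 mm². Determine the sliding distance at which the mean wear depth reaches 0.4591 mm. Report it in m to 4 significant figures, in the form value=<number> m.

Printed values are rounded. All working math holds full precision — rounded once at the end to 4 significant figures.
Hardness H = 1.004 GPa = 1.004e+09 Pa.
Contact area A = 7.777 mm² = 7.777e-06 m².
Depth limit h_lim = 0.4591 mm = 4.591e-04 m.
As SI base values: W = 57.66 N, H = 1.004e+09 Pa, K = 1.756e-06.
Limit volume V_lim = h_lim·A = 4.591e-04 · 7.777e-06 = 3.570e-09 m³.
Inverting, life L = V_lim·H/(K·W) = 3.570e-09 · 1.004e+09 / (1.756e-06 · 57.66) = 3.540e+04 m.

value=3.540e+04 m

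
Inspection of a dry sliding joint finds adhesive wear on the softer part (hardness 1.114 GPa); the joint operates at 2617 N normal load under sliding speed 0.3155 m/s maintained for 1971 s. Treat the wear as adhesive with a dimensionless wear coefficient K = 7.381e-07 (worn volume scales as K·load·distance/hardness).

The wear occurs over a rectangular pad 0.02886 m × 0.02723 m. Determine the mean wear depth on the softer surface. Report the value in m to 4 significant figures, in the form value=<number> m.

value=1.372e-06 m

Intermediate values appear rounded — the algebra holds exact precision, and one last rounding: four significant digits.
Distance L = v·t = 0.3155 m/s × 1971 s = 621.9 m.
Hardness H = 1.114 GPa = 1.114e+09 Pa.
Contact area A = 0.02886 m × 0.02723 m = 7.859e-04 m².
Working in SI base units: W = 2617 N, H = 1.114e+09 Pa, K = 7.381e-07.
By Archard's law, V = K·W·L/H = 7.381e-07 · 2617 · 621.9 / 1.114e+09 = 1.078e-09 m³.
Average depth h = V/A = 1.078e-09 / 7.859e-04 = 1.372e-06 m.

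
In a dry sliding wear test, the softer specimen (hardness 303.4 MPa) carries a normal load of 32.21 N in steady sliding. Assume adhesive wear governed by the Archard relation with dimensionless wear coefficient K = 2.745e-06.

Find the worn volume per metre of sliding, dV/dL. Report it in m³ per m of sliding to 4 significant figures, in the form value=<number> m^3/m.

Every step holds full float precision — intermediate values are displayed rounded — rounded just once to four significant digits.
Convert: Hardness H = 303.4 MPa = 3.034e+08 Pa.
Collected in SI base units: W = 32.21 N, H = 3.034e+08 Pa, K = 2.745e-06.
Rate of wear dV/dL = K·W/H: 2.745e-06 · 32.21 / 3.034e+08 = 2.914e-13 m³/m.

value=2.914e-13 m^3/m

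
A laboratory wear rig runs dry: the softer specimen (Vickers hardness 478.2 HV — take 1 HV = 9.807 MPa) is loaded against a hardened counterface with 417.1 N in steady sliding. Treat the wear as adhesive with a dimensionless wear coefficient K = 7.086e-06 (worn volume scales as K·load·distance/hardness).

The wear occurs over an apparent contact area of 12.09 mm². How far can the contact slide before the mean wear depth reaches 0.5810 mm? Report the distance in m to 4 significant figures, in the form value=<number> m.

Intermediates are printed rounded — every step keeps exact precision. Rounded just once to 4 significant digits.
Convert: Hardness H = 478.2 HV × 9.807 MPa/HV = 4690 MPa = 4.690e+09 Pa.
Convert: Contact area A = 12.09 mm² = 1.209e-05 m².
Convert: Depth limit h_lim = 0.5810 mm = 5.810e-04 m.
As SI base values: W = 417.1 N, H = 4.690e+09 Pa, K = 7.086e-06.
At the depth limit, V_lim = h_lim·A = 5.810e-04 · 1.209e-05 = 7.024e-09 m³.
So the life L = V_lim·H/(K·W) = 7.024e-09 · 4.690e+09 / (7.086e-06 · 417.1) = 1.115e+04 m.

value=1.115e+04 m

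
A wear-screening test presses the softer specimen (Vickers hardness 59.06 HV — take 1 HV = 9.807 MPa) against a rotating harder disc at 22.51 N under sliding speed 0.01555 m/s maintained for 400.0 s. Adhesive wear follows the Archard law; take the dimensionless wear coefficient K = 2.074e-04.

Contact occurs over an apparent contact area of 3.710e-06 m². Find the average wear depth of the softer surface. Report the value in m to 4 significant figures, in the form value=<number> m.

Every step runs at full precision, and the intermediates are displayed rounded — rounded just once, at four significant digits.
Convert: Total distance L = v·t = 0.01555 m/s × 400.0 s = 6.220 m.
Convert: Hardness H = 59.06 HV × 9.807 MPa/HV = 579.2 MPa = 5.792e+08 Pa.
SI base units throughout: W = 22.51 N, H = 5.792e+08 Pa, K = 2.074e-04.
Apply Archard: V = K·W·L/H = 2.074e-04 · 22.51 · 6.220 / 5.792e+08 = 5.014e-11 m³.
Depth of wear h = V/A = 5.014e-11 / 3.710e-06 = 1.351e-05 m.

value=1.351e-05 m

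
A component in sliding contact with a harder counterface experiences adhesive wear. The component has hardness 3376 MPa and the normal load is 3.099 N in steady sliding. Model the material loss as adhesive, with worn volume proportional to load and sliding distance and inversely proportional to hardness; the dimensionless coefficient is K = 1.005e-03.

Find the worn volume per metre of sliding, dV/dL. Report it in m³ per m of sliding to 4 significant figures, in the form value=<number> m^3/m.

Intermediate values are printed rounded. The computation keeps full precision — rounded just once: four significant figures.
Hardness H = 3376 MPa = 3.376e+09 Pa.
Restated in SI base units: W = 3.099 N, H = 3.376e+09 Pa, K = 1.005e-03.
Wear rate dV/dL = K·W/H: 1.005e-03 · 3.099 / 3.376e+09 = 9.225e-13 m³/m.

value=9.225e-13 m^3/m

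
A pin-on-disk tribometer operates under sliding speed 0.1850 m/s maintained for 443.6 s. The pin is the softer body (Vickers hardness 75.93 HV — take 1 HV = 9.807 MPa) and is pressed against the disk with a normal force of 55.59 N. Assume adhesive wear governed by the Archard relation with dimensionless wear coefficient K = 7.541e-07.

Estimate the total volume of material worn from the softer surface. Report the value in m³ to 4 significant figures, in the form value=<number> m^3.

value=4.620e-12 m^3

The intermediates are printed rounded — all working math holds exact precision, and one final rounding: four significant figures.
Sliding distance L = v·t = 0.1850 m/s × 443.6 s = 82.07 m.
Hardness H = 75.93 HV × 9.807 MPa/HV = 744.6 MPa = 7.446e+08 Pa.
SI base units throughout: W = 55.59 N, H = 7.446e+08 Pa, K = 7.541e-07.
Wear volume V = K·W·L/H = 7.541e-07 · 55.59 · 82.07 / 7.446e+08 = 4.620e-12 m³.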